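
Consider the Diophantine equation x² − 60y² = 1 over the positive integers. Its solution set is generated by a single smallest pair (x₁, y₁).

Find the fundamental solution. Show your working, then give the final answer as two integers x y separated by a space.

√60 → a₀=7, period (1,2,1,14); ℓ=4 even so k=3
k=0  a_k=7  p_k/q_k = 7/1
k=1  a_k=1  p_k/q_k = 8/1
k=2  a_k=2  p_k/q_k = 23/3
k=3  a_k=1  p_k/q_k = 31/4
→ (31, 4).  Check: 31²=961, 60·4²=960, difference 1.

31 4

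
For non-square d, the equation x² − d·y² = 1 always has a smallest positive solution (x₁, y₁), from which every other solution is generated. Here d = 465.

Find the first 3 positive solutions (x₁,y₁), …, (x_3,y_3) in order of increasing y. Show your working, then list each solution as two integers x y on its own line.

√465 = [21; 1,1,3,2,2,2,3,1,1,42, …], period ℓ=10 (even) → k=9
k=0  a_k=21  p_k/q_k = 21/1
…
k=2  a_k=1  p_k/q_k = 43/2
…
k=4  a_k=2  p_k/q_k = 345/16
k=5  a_k=2  p_k/q_k = 841/39
…
k=8  a_k=1  p_k/q_k = 8949/415
k=9  a_k=1  p_k/q_k = 15871/736
(x₁, y₁) = (15871, 736);  15871² − 465·736² = 1 ✓
(15871+736√465)^2 = 503777281 + 23362112√465
(15871+736√465)^3 = 15990898437631 + 741560158368√465

15871 736
503777281 23362112
15990898437631 741560158368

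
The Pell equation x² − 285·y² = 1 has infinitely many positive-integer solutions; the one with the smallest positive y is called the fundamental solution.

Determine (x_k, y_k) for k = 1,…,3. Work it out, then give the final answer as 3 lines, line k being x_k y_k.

[16; 1,7,2,7,1,32] for √285; ℓ=6 ⇒ convergent index 5
step 0: (16, 1)  from 16·(1,0) + (0,1)
…
step 2: (135, 8)  from 7·(17,1) + (16,1)
step 3: (287, 17)  from 2·(135,8) + (17,1)
step 4: (2144, 127)  from 7·(287,17) + (135,8)
step 5: (2431, 144)  from 1·(2144,127) + (287,17)
→ (2431, 144).  Check: 2431²=5909761, 285·144²=5909760, difference 1.
(x_2, y_2) = (2431·2431 + 285·144·144, 2431·144 + 144·2431) = (11819521, 700128)
(x_3, y_3) = (2431·11819521 + 285·144·700128, 2431·700128 + 144·11819521) = (57466508671, 3404022192)

2431 144
11819521 700128
57466508671 3404022192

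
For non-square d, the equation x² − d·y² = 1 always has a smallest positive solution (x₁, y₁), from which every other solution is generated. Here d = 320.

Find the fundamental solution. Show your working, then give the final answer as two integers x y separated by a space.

161 9

√320 → a₀=17, period (1,7,1,34); ℓ=4 even so k=3
step 0: (17, 1)  from 17·(1,0) + (0,1)
…
step 2: (143, 8)  from 7·(18,1) + (17,1)
step 3: (161, 9)  from 1·(143,8) + (18,1)
(x₁, y₁) = (161, 9);  161² − 320·9² = 1 ✓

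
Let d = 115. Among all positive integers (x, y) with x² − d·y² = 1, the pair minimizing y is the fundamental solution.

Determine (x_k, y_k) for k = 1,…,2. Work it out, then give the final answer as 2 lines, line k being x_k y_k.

1126 105
2535751 236460

[10; 1,2,1,1,1,1,1,2,1,20] for √115; ℓ=10 ⇒ convergent index 9
a_0=10:  p_0=10·1+0=10,  q_0=10·0+1=1
a_1=1:  p_1=1·10+1=11,  q_1=1·1+0=1
a_2=2:  p_2=2·11+10=32,  q_2=2·1+1=3
a_3=1:  p_3=1·32+11=43,  q_3=1·3+1=4
a_4=1:  p_4=1·43+32=75,  q_4=1·4+3=7
…
a_7=1:  p_7=1·193+118=311,  q_7=1·18+11=29
a_8=2:  p_8=2·311+193=815,  q_8=2·29+18=76
a_9=1:  p_9=1·815+311=1126,  q_9=1·76+29=105
fundamental: x₁=1126, y₁=105  (since 1267876 − 115·11025 = 1)
(x_2, y_2) = (1126·1126 + 115·105·105, 1126·105 + 105·1126) = (2535751, 236460)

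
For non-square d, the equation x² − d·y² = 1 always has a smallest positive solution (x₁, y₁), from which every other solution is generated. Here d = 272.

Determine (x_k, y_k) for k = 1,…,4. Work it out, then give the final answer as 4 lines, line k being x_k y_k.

√272 → a₀=16, period (2,32); ℓ=2 even so k=1
i=0: a=16 ⇒ p=16, q=1
i=1: a=2 ⇒ p=33, q=2
fundamental: x₁=33, y₁=2  (since 1089 − 272·4 = 1)
n=2: (33,2)∘(33,2) = (33·33+272·2·2, 33·2+2·33) = (2177,132)
n=3: (2177,132)∘(33,2) = (33·2177+272·2·132, 33·132+2·2177) = (143649,8710)
n=4: (143649,8710)∘(33,2) = (33·143649+272·2·8710, 33·8710+2·143649) = (9478657,574728)

33 2
2177 132
143649 8710
9478657 574728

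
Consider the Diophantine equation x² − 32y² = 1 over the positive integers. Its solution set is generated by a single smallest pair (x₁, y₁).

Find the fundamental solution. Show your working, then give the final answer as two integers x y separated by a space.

[5; 1,1,1,10] for √32; ℓ=4 ⇒ convergent index 3
step 0: (5, 1)  from 5·(1,0) + (0,1)
step 1: (6, 1)  from 1·(5,1) + (1,0)
step 2: (11, 2)  from 1·(6,1) + (5,1)
step 3: (17, 3)  from 1·(11,2) + (6,1)
fundamental: x₁=17, y₁=3  (since 289 − 32·9 = 1)

17 3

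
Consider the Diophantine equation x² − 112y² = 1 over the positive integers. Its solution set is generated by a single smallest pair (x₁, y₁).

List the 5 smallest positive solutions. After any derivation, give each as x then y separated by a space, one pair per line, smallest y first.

√112 → a₀=10, period (1,1,2,1,1,20); ℓ=6 even so k=5
i=0: a=10 ⇒ p=10, q=1
i=1: a=1 ⇒ p=11, q=1
…
i=3: a=2 ⇒ p=53, q=5
i=4: a=1 ⇒ p=74, q=7
i=5: a=1 ⇒ p=127, q=12
fundamental: x₁=127, y₁=12  (since 16129 − 112·144 = 1)
n=2: (127,12)∘(127,12) = (127·127+112·12·12, 127·12+12·127) = (32257,3048)
n=3: (32257,3048)∘(127,12) = (127·32257+112·12·3048, 127·3048+12·32257) = (8193151,774180)
n=4: (8193151,774180)∘(127,12) = (127·8193151+112·12·774180, 127·774180+12·8193151) = (2081028097,196638672)
n=5: (2081028097,196638672)∘(127,12) = (127·2081028097+112·12·196638672, 127·196638672+12·2081028097) = (528572943487,49945448508)

127 12
32257 3048
8193151 774180
2081028097 196638672
528572943487 49945448508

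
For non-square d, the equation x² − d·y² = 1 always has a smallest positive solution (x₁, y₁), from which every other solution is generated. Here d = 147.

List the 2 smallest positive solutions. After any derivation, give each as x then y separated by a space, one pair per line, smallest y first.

d=147: √d = [12; 8,24] (ℓ=2, even), read p_1/q_1
i=0: a=12 ⇒ p=12, q=1
i=1: a=8 ⇒ p=97, q=8
(x₁, y₁) = (97, 8);  97² − 147·8² = 1 ✓
(97+8√147)^2 = 18817 + 1552√147

97 8
18817 1552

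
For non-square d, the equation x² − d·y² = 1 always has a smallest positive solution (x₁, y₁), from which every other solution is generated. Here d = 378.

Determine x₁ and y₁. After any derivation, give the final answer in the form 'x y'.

8749 450

√378 → a₀=19, period (2,3,1,4,1,3,2,38); ℓ=8 even so k=7
a_0=19:  p_0=19·1+0=19,  q_0=19·0+1=1
a_1=2:  p_1=2·19+1=39,  q_1=2·1+0=2
a_2=3:  p_2=3·39+19=136,  q_2=3·2+1=7
a_3=1:  p_3=1·136+39=175,  q_3=1·7+2=9
a_4=4:  p_4=4·175+136=836,  q_4=4·9+7=43
a_5=1:  p_5=1·836+175=1011,  q_5=1·43+9=52
a_6=3:  p_6=3·1011+836=3869,  q_6=3·52+43=199
a_7=2:  p_7=2·3869+1011=8749,  q_7=2·199+52=450
(x₁, y₁) = (8749, 450);  8749² − 378·450² = 1 ✓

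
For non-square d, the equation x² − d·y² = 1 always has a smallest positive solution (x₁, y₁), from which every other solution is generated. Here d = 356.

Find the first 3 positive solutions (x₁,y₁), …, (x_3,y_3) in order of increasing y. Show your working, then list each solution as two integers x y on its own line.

√356 → a₀=18, period (1,6,1,1,2,…,6,1,36); ℓ=14 even so k=13
a_0=18:  p_0=18·1+0=18,  q_0=18·0+1=1
…
a_7=8:  p_7=8·1000+717=8717,  q_7=8·53+38=462
…
a_9=2:  p_9=2·9717+8717=28151,  q_9=2·515+462=1492
a_10=1:  p_10=1·28151+9717=37868,  q_10=1·1492+515=2007
…
a_12=6:  p_12=6·66019+37868=433982,  q_12=6·3499+2007=23001
a_13=1:  p_13=1·433982+66019=500001,  q_13=1·23001+3499=26500
→ (500001, 26500).  Check: 500001²=250001000001, 356·26500²=250001000000, difference 1.
(x_2, y_2) = (500001·500001 + 356·26500·26500, 500001·26500 + 26500·500001) = (500002000001, 26500053000)
(x_3, y_3) = (500001·500002000001 + 356·26500·26500053000, 500001·26500053000 + 26500·500002000001) = (500003000004500001, 26500106000079500)

500001 26500
500002000001 26500053000
500003000004500001 26500106000079500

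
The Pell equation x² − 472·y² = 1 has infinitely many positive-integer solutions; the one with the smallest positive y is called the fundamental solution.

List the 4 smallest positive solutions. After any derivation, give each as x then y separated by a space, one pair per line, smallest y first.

[21; 1,2,1,1,1,…,2,1,42] for √472; ℓ=14 ⇒ convergent index 13
a_0=21:  p_0=21·1+0=21,  q_0=21·0+1=1
a_1=1:  p_1=1·21+1=22,  q_1=1·1+0=1
a_2=2:  p_2=2·22+21=65,  q_2=2·1+1=3
a_3=1:  p_3=1·65+22=87,  q_3=1·3+1=4
a_4=1:  p_4=1·87+65=152,  q_4=1·4+3=7
a_5=1:  p_5=1·152+87=239,  q_5=1·7+4=11
…
a_8=4:  p_8=4·5779+1108=24224,  q_8=4·266+51=1115
a_9=1:  p_9=1·24224+5779=30003,  q_9=1·1115+266=1381
a_10=1:  p_10=1·30003+24224=54227,  q_10=1·1381+1115=2496
a_11=1:  p_11=1·54227+30003=84230,  q_11=1·2496+1381=3877
a_12=2:  p_12=2·84230+54227=222687,  q_12=2·3877+2496=10250
a_13=1:  p_13=1·222687+84230=306917,  q_13=1·10250+3877=14127
fundamental: x₁=306917, y₁=14127  (since 94198044889 − 472·199572129 = 1)
(306917+14127√472)^2 = 188396089777 + 8671632918√472
(306917+14127√472)^3 = 115643925371868101 + 5322943120573485√472
(306917+14127√472)^4 = 70986173286526887819457 + 3267403467465432958572√472

306917 14127
188396089777 8671632918
115643925371868101 5322943120573485
70986173286526887819457 3267403467465432958572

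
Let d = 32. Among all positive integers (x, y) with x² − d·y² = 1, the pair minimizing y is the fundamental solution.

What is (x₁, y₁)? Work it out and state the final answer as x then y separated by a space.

17 3

√32 → a₀=5, period (1,1,1,10); ℓ=4 even so k=3
i=0: a=5 ⇒ p=5, q=1
i=1: a=1 ⇒ p=6, q=1
i=2: a=1 ⇒ p=11, q=2
i=3: a=1 ⇒ p=17, q=3
(x₁, y₁) = (17, 3);  17² − 32·3² = 1 ✓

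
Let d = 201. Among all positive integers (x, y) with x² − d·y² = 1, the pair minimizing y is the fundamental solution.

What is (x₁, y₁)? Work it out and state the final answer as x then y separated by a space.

√201 → a₀=14, period (5,1,1,1,2,…,1,5,28); ℓ=14 even so k=13
a_0=14:  p_0=14·1+0=14,  q_0=14·0+1=1
a_1=5:  p_1=5·14+1=71,  q_1=5·1+0=5
a_2=1:  p_2=1·71+14=85,  q_2=1·5+1=6
…
a_4=1:  p_4=1·156+85=241,  q_4=1·11+6=17
a_5=2:  p_5=2·241+156=638,  q_5=2·17+11=45
a_6=1:  p_6=1·638+241=879,  q_6=1·45+17=62
a_7=8:  p_7=8·879+638=7670,  q_7=8·62+45=541
…
a_9=2:  p_9=2·8549+7670=24768,  q_9=2·603+541=1747
…
a_11=1:  p_11=1·33317+24768=58085,  q_11=1·2350+1747=4097
a_12=1:  p_12=1·58085+33317=91402,  q_12=1·4097+2350=6447
a_13=5:  p_13=5·91402+58085=515095,  q_13=5·6447+4097=36332
(x₁, y₁) = (515095, 36332);  515095² − 201·36332² = 1 ✓

515095 36332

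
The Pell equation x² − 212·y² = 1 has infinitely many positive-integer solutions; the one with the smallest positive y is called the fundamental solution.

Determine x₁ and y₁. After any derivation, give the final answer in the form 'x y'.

√212 → a₀=14, period (1,1,3,1,1,…,1,1,28); ℓ=14 even so k=13
k=0  a_k=14  p_k/q_k = 14/1
k=1  a_k=1  p_k/q_k = 15/1
k=2  a_k=1  p_k/q_k = 29/2
k=3  a_k=3  p_k/q_k = 102/7
…
k=5  a_k=1  p_k/q_k = 233/16
…
k=7  a_k=6  p_k/q_k = 2417/166
…
k=9  a_k=1  p_k/q_k = 5198/357
k=10  a_k=1  p_k/q_k = 7979/548
k=11  a_k=3  p_k/q_k = 29135/2001
k=12  a_k=1  p_k/q_k = 37114/2549
k=13  a_k=1  p_k/q_k = 66249/4550
→ (66249, 4550).  Check: 66249²=4388930001, 212·4550²=4388930000, difference 1.

66249 4550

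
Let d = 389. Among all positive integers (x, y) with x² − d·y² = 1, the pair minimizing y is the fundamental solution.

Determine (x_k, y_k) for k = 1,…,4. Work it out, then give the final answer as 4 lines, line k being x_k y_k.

3287049 166660
21609382256801 1095639172680
142062196675667653449 7202839293837075980
933930803041091759821507201 47352171395934637886793360

√389 → a₀=19, period (1,2,1,1,1,1,2,1,38); ℓ=9 odd so k=17
k=0  a_k=19  p_k/q_k = 19/1
k=1  a_k=1  p_k/q_k = 20/1
…
k=6  a_k=1  p_k/q_k = 355/18
…
k=10  a_k=1  p_k/q_k = 50925/2582
…
k=14  a_k=1  p_k/q_k = 556329/28207
k=15  a_k=1  p_k/q_k = 910240/46151
k=16  a_k=2  p_k/q_k = 2376809/120509
k=17  a_k=1  p_k/q_k = 3287049/166660
(x₁, y₁) = (3287049, 166660);  3287049² − 389·166660² = 1 ✓
k=2:  x_2 = 3287049·3287049+389·166660·166660 = 21609382256801,  y_2 = 3287049·166660+166660·3287049 = 1095639172680
k=3:  x_3 = 3287049·21609382256801+389·166660·1095639172680 = 142062196675667653449,  y_3 = 3287049·1095639172680+166660·21609382256801 = 7202839293837075980
k=4:  x_4 = 3287049·142062196675667653449+389·166660·7202839293837075980 = 933930803041091759821507201,  y_4 = 3287049·7202839293837075980+166660·142062196675667653449 = 47352171395934637886793360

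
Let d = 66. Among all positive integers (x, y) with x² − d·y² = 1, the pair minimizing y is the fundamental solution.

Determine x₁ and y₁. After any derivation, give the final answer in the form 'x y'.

√66 = [8; 8,16, …], period ℓ=2 (even) → k=1
a_0=8:  p_0=8·1+0=8,  q_0=8·0+1=1
a_1=8:  p_1=8·8+1=65,  q_1=8·1+0=8
→ (65, 8).  Check: 65²=4225, 66·8²=4224, difference 1.

65 8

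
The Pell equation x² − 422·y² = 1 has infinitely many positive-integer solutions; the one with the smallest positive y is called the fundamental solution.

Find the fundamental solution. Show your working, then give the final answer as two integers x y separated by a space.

7022501 341850

√422 = [20; 1,1,5,2,1,…,1,1,40, …], period ℓ=14 (even) → k=13
k=0  a_k=20  p_k/q_k = 20/1
…
k=2  a_k=1  p_k/q_k = 41/2
k=3  a_k=5  p_k/q_k = 226/11
k=4  a_k=2  p_k/q_k = 493/24
k=5  a_k=1  p_k/q_k = 719/35
k=6  a_k=3  p_k/q_k = 2650/129
k=7  a_k=20  p_k/q_k = 53719/2615
…
k=9  a_k=1  p_k/q_k = 217526/10589
k=10  a_k=2  p_k/q_k = 598859/29152
…
k=12  a_k=1  p_k/q_k = 3810680/185501
k=13  a_k=1  p_k/q_k = 7022501/341850
fundamental: x₁=7022501, y₁=341850  (since 49315520295001 − 422·116861422500 = 1)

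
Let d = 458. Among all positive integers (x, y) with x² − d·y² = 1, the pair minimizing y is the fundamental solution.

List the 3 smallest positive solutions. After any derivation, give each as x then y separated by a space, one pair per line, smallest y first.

22899 1070
1048728401 49003860
48029663286099 2244278779210

d=458: √d = [21; 2,2,42] (ℓ=3, odd), read p_5/q_5
a_0=21:  p_0=21·1+0=21,  q_0=21·0+1=1
a_1=2:  p_1=2·21+1=43,  q_1=2·1+0=2
…
a_3=42:  p_3=42·107+43=4537,  q_3=42·5+2=212
a_4=2:  p_4=2·4537+107=9181,  q_4=2·212+5=429
a_5=2:  p_5=2·9181+4537=22899,  q_5=2·429+212=1070
→ (22899, 1070).  Check: 22899²=524364201, 458·1070²=524364200, difference 1.
(22899+1070√458)^2 = 1048728401 + 49003860√458
(22899+1070√458)^3 = 48029663286099 + 2244278779210√458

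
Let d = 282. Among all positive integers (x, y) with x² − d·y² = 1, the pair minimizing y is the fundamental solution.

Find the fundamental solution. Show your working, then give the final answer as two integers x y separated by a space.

√282 → a₀=16, period (1,3,1,4,1,3,1,32); ℓ=8 even so k=7
k=0  a_k=16  p_k/q_k = 16/1
k=1  a_k=1  p_k/q_k = 17/1
k=2  a_k=3  p_k/q_k = 67/4
k=3  a_k=1  p_k/q_k = 84/5
k=4  a_k=4  p_k/q_k = 403/24
…
k=6  a_k=3  p_k/q_k = 1864/111
k=7  a_k=1  p_k/q_k = 2351/140
(x₁, y₁) = (2351, 140);  2351² − 282·140² = 1 ✓

2351 140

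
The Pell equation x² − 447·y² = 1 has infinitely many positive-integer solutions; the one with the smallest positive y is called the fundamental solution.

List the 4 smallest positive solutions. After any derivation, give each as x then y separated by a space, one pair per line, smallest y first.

148 7
43807 2072
12966724 613305
3838106497 181536208

d=447: √d = [21; 7,42] (ℓ=2, even), read p_1/q_1
i=0: a=21 ⇒ p=21, q=1
i=1: a=7 ⇒ p=148, q=7
fundamental: x₁=148, y₁=7  (since 21904 − 447·49 = 1)
k=2:  x_2 = 148·148+447·7·7 = 43807,  y_2 = 148·7+7·148 = 2072
k=3:  x_3 = 148·43807+447·7·2072 = 12966724,  y_3 = 148·2072+7·43807 = 613305
k=4:  x_4 = 148·12966724+447·7·613305 = 3838106497,  y_4 = 148·613305+7·12966724 = 181536208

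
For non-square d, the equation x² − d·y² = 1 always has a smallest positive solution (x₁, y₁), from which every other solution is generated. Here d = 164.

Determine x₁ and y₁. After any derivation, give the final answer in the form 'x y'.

d=164: √d = [12; 1,4,6,4,1,24] (ℓ=6, even), read p_5/q_5
k=0  a_k=12  p_k/q_k = 12/1
k=1  a_k=1  p_k/q_k = 13/1
k=2  a_k=4  p_k/q_k = 64/5
…
k=4  a_k=4  p_k/q_k = 1652/129
k=5  a_k=1  p_k/q_k = 2049/160
(x₁, y₁) = (2049, 160);  2049² − 164·160² = 1 ✓

2049 160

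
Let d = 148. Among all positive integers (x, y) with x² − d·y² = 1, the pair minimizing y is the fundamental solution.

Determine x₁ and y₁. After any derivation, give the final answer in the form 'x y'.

73 6

[12; 6,24] for √148; ℓ=2 ⇒ convergent index 1
k=0  a_k=12  p_k/q_k = 12/1
k=1  a_k=6  p_k/q_k = 73/6
(x₁, y₁) = (73, 6);  73² − 148·6² = 1 ✓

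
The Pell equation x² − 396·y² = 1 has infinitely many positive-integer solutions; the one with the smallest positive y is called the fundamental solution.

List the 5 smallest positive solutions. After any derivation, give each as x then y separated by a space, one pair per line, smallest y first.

199 10
79201 3980
31521799 1584030
12545596801 630439960
4993116004999 250913520050

[19; 1,8,1,38] for √396; ℓ=4 ⇒ convergent index 3
i=0: a=19 ⇒ p=19, q=1
i=1: a=1 ⇒ p=20, q=1
i=2: a=8 ⇒ p=179, q=9
i=3: a=1 ⇒ p=199, q=10
→ (199, 10).  Check: 199²=39601, 396·10²=39600, difference 1.
n=2: (199,10)∘(199,10) = (199·199+396·10·10, 199·10+10·199) = (79201,3980)
n=3: (79201,3980)∘(199,10) = (199·79201+396·10·3980, 199·3980+10·79201) = (31521799,1584030)
n=4: (31521799,1584030)∘(199,10) = (199·31521799+396·10·1584030, 199·1584030+10·31521799) = (12545596801,630439960)
n=5: (12545596801,630439960)∘(199,10) = (199·12545596801+396·10·630439960, 199·630439960+10·12545596801) = (4993116004999,250913520050)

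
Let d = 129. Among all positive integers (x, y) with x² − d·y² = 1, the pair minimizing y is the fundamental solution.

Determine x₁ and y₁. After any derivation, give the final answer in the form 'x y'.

16855 1484

[11; 2,1,3,1,6,1,3,1,2,22] for √129; ℓ=10 ⇒ convergent index 9
k=0  a_k=11  p_k/q_k = 11/1
k=1  a_k=2  p_k/q_k = 23/2
k=2  a_k=1  p_k/q_k = 34/3
k=3  a_k=3  p_k/q_k = 125/11
…
k=5  a_k=6  p_k/q_k = 1079/95
k=6  a_k=1  p_k/q_k = 1238/109
k=7  a_k=3  p_k/q_k = 4793/422
k=8  a_k=1  p_k/q_k = 6031/531
k=9  a_k=2  p_k/q_k = 16855/1484
fundamental: x₁=16855, y₁=1484  (since 284091025 − 129·2202256 = 1)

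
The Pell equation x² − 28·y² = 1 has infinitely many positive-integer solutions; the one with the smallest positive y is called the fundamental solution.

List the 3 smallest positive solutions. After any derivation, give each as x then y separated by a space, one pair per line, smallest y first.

127 24
32257 6096
8193151 1548360

[5; 3,2,3,10] for √28; ℓ=4 ⇒ convergent index 3
a_0=5:  p_0=5·1+0=5,  q_0=5·0+1=1
a_1=3:  p_1=3·5+1=16,  q_1=3·1+0=3
a_2=2:  p_2=2·16+5=37,  q_2=2·3+1=7
a_3=3:  p_3=3·37+16=127,  q_3=3·7+3=24
(x₁, y₁) = (127, 24);  127² − 28·24² = 1 ✓
(x_2, y_2) = (127·127 + 28·24·24, 127·24 + 24·127) = (32257, 6096)
(x_3, y_3) = (127·32257 + 28·24·6096, 127·6096 + 24·32257) = (8193151, 1548360)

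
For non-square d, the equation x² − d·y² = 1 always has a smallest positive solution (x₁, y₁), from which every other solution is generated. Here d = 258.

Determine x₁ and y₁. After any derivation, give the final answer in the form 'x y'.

257 16

d=258: √d = [16; 16,32] (ℓ=2, even), read p_1/q_1
step 0: (16, 1)  from 16·(1,0) + (0,1)
step 1: (257, 16)  from 16·(16,1) + (1,0)
(x₁, y₁) = (257, 16);  257² − 258·16² = 1 ✓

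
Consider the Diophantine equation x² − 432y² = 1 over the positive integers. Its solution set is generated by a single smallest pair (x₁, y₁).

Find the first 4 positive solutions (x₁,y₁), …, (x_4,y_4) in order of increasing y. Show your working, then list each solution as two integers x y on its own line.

1351 65
3650401 175630
9863382151 474552195
26650854921601 1282239855260

[20; 1,3,1,1,1,3,1,40] for √432; ℓ=8 ⇒ convergent index 7
i=0: a=20 ⇒ p=20, q=1
i=1: a=1 ⇒ p=21, q=1
i=2: a=3 ⇒ p=83, q=4
i=3: a=1 ⇒ p=104, q=5
i=4: a=1 ⇒ p=187, q=9
…
i=6: a=3 ⇒ p=1060, q=51
i=7: a=1 ⇒ p=1351, q=65
(x₁, y₁) = (1351, 65);  1351² − 432·65² = 1 ✓
k=2:  x_2 = 1351·1351+432·65·65 = 3650401,  y_2 = 1351·65+65·1351 = 175630
k=3:  x_3 = 1351·3650401+432·65·175630 = 9863382151,  y_3 = 1351·175630+65·3650401 = 474552195
k=4:  x_4 = 1351·9863382151+432·65·474552195 = 26650854921601,  y_4 = 1351·474552195+65·9863382151 = 1282239855260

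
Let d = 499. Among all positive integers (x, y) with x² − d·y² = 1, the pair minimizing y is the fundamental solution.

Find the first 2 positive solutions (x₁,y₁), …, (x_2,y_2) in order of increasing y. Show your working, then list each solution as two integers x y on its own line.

4490 201
40320199 1804980

√499 → a₀=22, period (2,1,21,1,2,44); ℓ=6 even so k=5
k=0  a_k=22  p_k/q_k = 22/1
…
k=4  a_k=1  p_k/q_k = 1519/68
k=5  a_k=2  p_k/q_k = 4490/201
→ (4490, 201).  Check: 4490²=20160100, 499·201²=20160099, difference 1.
n=2: (4490,201)∘(4490,201) = (4490·4490+499·201·201, 4490·201+201·4490) = (40320199,1804980)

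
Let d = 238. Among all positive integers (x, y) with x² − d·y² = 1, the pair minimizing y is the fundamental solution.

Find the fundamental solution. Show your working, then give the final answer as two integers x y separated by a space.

√238 → a₀=15, period (2,2,1,14,1,2,2,30); ℓ=8 even so k=7
step 0: (15, 1)  from 15·(1,0) + (0,1)
step 1: (31, 2)  from 2·(15,1) + (1,0)
step 2: (77, 5)  from 2·(31,2) + (15,1)
step 3: (108, 7)  from 1·(77,5) + (31,2)
step 4: (1589, 103)  from 14·(108,7) + (77,5)
step 5: (1697, 110)  from 1·(1589,103) + (108,7)
step 6: (4983, 323)  from 2·(1697,110) + (1589,103)
step 7: (11663, 756)  from 2·(4983,323) + (1697,110)
fundamental: x₁=11663, y₁=756  (since 136025569 − 238·571536 = 1)

11663 756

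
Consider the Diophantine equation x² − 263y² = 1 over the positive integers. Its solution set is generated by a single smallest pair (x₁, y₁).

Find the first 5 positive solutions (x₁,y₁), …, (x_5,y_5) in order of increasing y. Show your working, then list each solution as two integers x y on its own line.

139128 8579
38713200767 2387158224
10772180392483224 664241098768765
2997423827252098776577 184829071176614315616
834051164465087816782726488 51429798028655751907276931

√263 = [16; 4,1,1,1,1,15,1,1,1,1,4,32, …], period ℓ=12 (even) → k=11
k=0  a_k=16  p_k/q_k = 16/1
k=1  a_k=4  p_k/q_k = 65/4
…
k=8  a_k=1  p_k/q_k = 12017/741
k=9  a_k=1  p_k/q_k = 18212/1123
k=10  a_k=1  p_k/q_k = 30229/1864
k=11  a_k=4  p_k/q_k = 139128/8579
(x₁, y₁) = (139128, 8579);  139128² − 263·8579² = 1 ✓
k=2:  x_2 = 139128·139128+263·8579·8579 = 38713200767,  y_2 = 139128·8579+8579·139128 = 2387158224
k=3:  x_3 = 139128·38713200767+263·8579·2387158224 = 10772180392483224,  y_3 = 139128·2387158224+8579·38713200767 = 664241098768765
k=4:  x_4 = 139128·10772180392483224+263·8579·664241098768765 = 2997423827252098776577,  y_4 = 139128·664241098768765+8579·10772180392483224 = 184829071176614315616
k=5:  x_5 = 139128·2997423827252098776577+263·8579·184829071176614315616 = 834051164465087816782726488,  y_5 = 139128·184829071176614315616+8579·2997423827252098776577 = 51429798028655751907276931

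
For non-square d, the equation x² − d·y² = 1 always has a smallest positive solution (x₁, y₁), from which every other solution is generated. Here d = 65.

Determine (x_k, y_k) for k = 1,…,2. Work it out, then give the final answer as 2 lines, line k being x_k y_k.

√65 → a₀=8, period (16); ℓ=1 odd so k=1
i=0: a=8 ⇒ p=8, q=1
i=1: a=16 ⇒ p=129, q=16
(x₁, y₁) = (129, 16);  129² − 65·16² = 1 ✓
k=2:  x_2 = 129·129+65·16·16 = 33281,  y_2 = 129·16+16·129 = 4128

129 16
33281 4128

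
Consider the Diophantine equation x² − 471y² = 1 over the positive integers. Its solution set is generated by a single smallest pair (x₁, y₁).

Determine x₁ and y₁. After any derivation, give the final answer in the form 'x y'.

d=471: √d = [21; 1,2,2,1,3,…,2,1,42] (ℓ=14, even), read p_13/q_13
i=0: a=21 ⇒ p=21, q=1
i=1: a=1 ⇒ p=22, q=1
…
i=3: a=2 ⇒ p=152, q=7
i=4: a=1 ⇒ p=217, q=10
i=5: a=3 ⇒ p=803, q=37
i=6: a=4 ⇒ p=3429, q=158
…
i=8: a=4 ⇒ p=198665, q=9154
i=9: a=3 ⇒ p=644804, q=29711
i=10: a=1 ⇒ p=843469, q=38865
i=11: a=2 ⇒ p=2331742, q=107441
i=12: a=2 ⇒ p=5506953, q=253747
i=13: a=1 ⇒ p=7838695, q=361188
(x₁, y₁) = (7838695, 361188);  7838695² − 471·361188² = 1 ✓

7838695 361188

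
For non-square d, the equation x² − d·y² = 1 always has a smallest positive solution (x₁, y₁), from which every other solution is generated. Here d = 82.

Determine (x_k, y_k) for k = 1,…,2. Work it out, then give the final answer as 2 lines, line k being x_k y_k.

163 18
53137 5868

√82 → a₀=9, period (18); ℓ=1 odd so k=1
i=0: a=9 ⇒ p=9, q=1
i=1: a=18 ⇒ p=163, q=18
→ (163, 18).  Check: 163²=26569, 82·18²=26568, difference 1.
(x_2, y_2) = (163·163 + 82·18·18, 163·18 + 18·163) = (53137, 5868)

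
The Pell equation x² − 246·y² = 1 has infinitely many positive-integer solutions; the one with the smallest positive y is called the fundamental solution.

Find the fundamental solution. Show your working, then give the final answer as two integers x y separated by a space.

[15; 1,2,5,1,14,1,5,2,1,30] for √246; ℓ=10 ⇒ convergent index 9
k=0  a_k=15  p_k/q_k = 15/1
k=1  a_k=1  p_k/q_k = 16/1
…
k=3  a_k=5  p_k/q_k = 251/16
k=4  a_k=1  p_k/q_k = 298/19
…
k=6  a_k=1  p_k/q_k = 4721/301
…
k=8  a_k=2  p_k/q_k = 60777/3875
k=9  a_k=1  p_k/q_k = 88805/5662
(x₁, y₁) = (88805, 5662);  88805² − 246·5662² = 1 ✓

88805 5662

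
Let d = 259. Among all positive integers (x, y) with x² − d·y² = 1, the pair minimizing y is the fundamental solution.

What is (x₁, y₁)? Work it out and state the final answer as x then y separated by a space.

847225 52644

√259 → a₀=16, period (10,1,2,3,4,3,2,1,10,32); ℓ=10 even so k=9
i=0: a=16 ⇒ p=16, q=1
i=1: a=10 ⇒ p=161, q=10
…
i=3: a=2 ⇒ p=515, q=32
i=4: a=3 ⇒ p=1722, q=107
…
i=6: a=3 ⇒ p=23931, q=1487
i=7: a=2 ⇒ p=55265, q=3434
i=8: a=1 ⇒ p=79196, q=4921
i=9: a=10 ⇒ p=847225, q=52644
fundamental: x₁=847225, y₁=52644  (since 717790200625 − 259·2771390736 = 1)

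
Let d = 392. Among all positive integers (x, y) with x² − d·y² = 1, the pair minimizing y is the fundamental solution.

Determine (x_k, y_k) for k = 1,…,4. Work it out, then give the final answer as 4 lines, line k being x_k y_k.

√392 → a₀=19, period (1,3,1,38); ℓ=4 even so k=3
k=0  a_k=19  p_k/q_k = 19/1
…
k=2  a_k=3  p_k/q_k = 79/4
k=3  a_k=1  p_k/q_k = 99/5
(x₁, y₁) = (99, 5);  99² − 392·5² = 1 ✓
n=2: (99,5)∘(99,5) = (99·99+392·5·5, 99·5+5·99) = (19601,990)
n=3: (19601,990)∘(99,5) = (99·19601+392·5·990, 99·990+5·19601) = (3880899,196015)
n=4: (3880899,196015)∘(99,5) = (99·3880899+392·5·196015, 99·196015+5·3880899) = (768398401,38809980)

99 5
19601 990
3880899 196015
768398401 38809980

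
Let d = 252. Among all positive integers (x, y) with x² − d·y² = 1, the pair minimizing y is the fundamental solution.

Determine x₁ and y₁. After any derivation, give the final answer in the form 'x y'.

[15; 1,6,1,30] for √252; ℓ=4 ⇒ convergent index 3
a_0=15:  p_0=15·1+0=15,  q_0=15·0+1=1
…
a_2=6:  p_2=6·16+15=111,  q_2=6·1+1=7
a_3=1:  p_3=1·111+16=127,  q_3=1·7+1=8
(x₁, y₁) = (127, 8);  127² − 252·8² = 1 ✓

127 8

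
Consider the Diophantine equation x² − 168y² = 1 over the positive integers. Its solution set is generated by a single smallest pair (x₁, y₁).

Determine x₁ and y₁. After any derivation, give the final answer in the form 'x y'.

[12; 1,24] for √168; ℓ=2 ⇒ convergent index 1
step 0: (12, 1)  from 12·(1,0) + (0,1)
step 1: (13, 1)  from 1·(12,1) + (1,0)
→ (13, 1).  Check: 13²=169, 168·1²=168, difference 1.

13 1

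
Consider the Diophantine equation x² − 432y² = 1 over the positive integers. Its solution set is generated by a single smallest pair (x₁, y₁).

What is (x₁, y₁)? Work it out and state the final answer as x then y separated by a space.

1351 65

d=432: √d = [20; 1,3,1,1,1,3,1,40] (ℓ=8, even), read p_7/q_7
k=0  a_k=20  p_k/q_k = 20/1
k=1  a_k=1  p_k/q_k = 21/1
k=2  a_k=3  p_k/q_k = 83/4
…
k=4  a_k=1  p_k/q_k = 187/9
k=5  a_k=1  p_k/q_k = 291/14
k=6  a_k=3  p_k/q_k = 1060/51
k=7  a_k=1  p_k/q_k = 1351/65
fundamental: x₁=1351, y₁=65  (since 1825201 − 432·4225 = 1)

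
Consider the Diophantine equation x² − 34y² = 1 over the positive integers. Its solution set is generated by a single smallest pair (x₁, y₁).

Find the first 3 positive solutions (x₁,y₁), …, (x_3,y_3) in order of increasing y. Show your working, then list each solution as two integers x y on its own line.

√34 → a₀=5, period (1,4,1,10); ℓ=4 even so k=3
k=0  a_k=5  p_k/q_k = 5/1
…
k=2  a_k=4  p_k/q_k = 29/5
k=3  a_k=1  p_k/q_k = 35/6
→ (35, 6).  Check: 35²=1225, 34·6²=1224, difference 1.
n=2: (35,6)∘(35,6) = (35·35+34·6·6, 35·6+6·35) = (2449,420)
n=3: (2449,420)∘(35,6) = (35·2449+34·6·420, 35·420+6·2449) = (171395,29394)

35 6
2449 420
171395 29394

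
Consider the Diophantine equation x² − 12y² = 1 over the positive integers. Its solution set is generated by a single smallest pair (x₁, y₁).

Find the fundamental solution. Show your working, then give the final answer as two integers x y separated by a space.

√12 → a₀=3, period (2,6); ℓ=2 even so k=1
step 0: (3, 1)  from 3·(1,0) + (0,1)
step 1: (7, 2)  from 2·(3,1) + (1,0)
fundamental: x₁=7, y₁=2  (since 49 − 12·4 = 1)

7 2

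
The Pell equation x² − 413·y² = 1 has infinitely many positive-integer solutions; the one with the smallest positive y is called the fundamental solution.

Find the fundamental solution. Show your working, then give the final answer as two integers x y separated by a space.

√413 = [20; 3,9,1,4,1,9,3,40, …], period ℓ=8 (even) → k=7
step 0: (20, 1)  from 20·(1,0) + (0,1)
step 1: (61, 3)  from 3·(20,1) + (1,0)
step 2: (569, 28)  from 9·(61,3) + (20,1)
step 3: (630, 31)  from 1·(569,28) + (61,3)
step 4: (3089, 152)  from 4·(630,31) + (569,28)
…
step 6: (36560, 1799)  from 9·(3719,183) + (3089,152)
step 7: (113399, 5580)  from 3·(36560,1799) + (3719,183)
fundamental: x₁=113399, y₁=5580  (since 12859333201 − 413·31136400 = 1)

113399 5580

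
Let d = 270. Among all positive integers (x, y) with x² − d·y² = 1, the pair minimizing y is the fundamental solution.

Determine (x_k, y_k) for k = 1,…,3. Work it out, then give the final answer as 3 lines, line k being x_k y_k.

√270 = [16; 2,3,6,3,2,32, …], period ℓ=6 (even) → k=5
step 0: (16, 1)  from 16·(1,0) + (0,1)
step 1: (33, 2)  from 2·(16,1) + (1,0)
step 2: (115, 7)  from 3·(33,2) + (16,1)
step 3: (723, 44)  from 6·(115,7) + (33,2)
step 4: (2284, 139)  from 3·(723,44) + (115,7)
step 5: (5291, 322)  from 2·(2284,139) + (723,44)
(x₁, y₁) = (5291, 322);  5291² − 270·322² = 1 ✓
(5291+322√270)^2 = 55989361 + 3407404√270
(5291+322√270)^3 = 592479412811 + 36057148806√270

5291 322
55989361 3407404
592479412811 36057148806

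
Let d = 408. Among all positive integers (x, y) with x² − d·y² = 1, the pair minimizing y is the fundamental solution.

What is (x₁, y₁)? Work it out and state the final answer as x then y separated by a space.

101 5

d=408: √d = [20; 5,40] (ℓ=2, even), read p_1/q_1
step 0: (20, 1)  from 20·(1,0) + (0,1)
step 1: (101, 5)  from 5·(20,1) + (1,0)
→ (101, 5).  Check: 101²=10201, 408·5²=10200, difference 1.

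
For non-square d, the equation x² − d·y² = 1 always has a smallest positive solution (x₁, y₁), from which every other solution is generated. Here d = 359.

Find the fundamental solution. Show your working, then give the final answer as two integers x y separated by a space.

360 19

d=359: √d = [18; 1,17,1,36] (ℓ=4, even), read p_3/q_3
a_0=18:  p_0=18·1+0=18,  q_0=18·0+1=1
…
a_2=17:  p_2=17·19+18=341,  q_2=17·1+1=18
a_3=1:  p_3=1·341+19=360,  q_3=1·18+1=19
→ (360, 19).  Check: 360²=129600, 359·19²=129599, difference 1.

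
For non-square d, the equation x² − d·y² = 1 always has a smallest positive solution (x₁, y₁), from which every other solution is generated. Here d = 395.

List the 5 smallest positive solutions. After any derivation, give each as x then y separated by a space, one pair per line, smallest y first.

159 8
50561 2544
16078239 808984
5112829441 257254368
1625863683999 81806080040

√395 → a₀=19, period (1,6,1,38); ℓ=4 even so k=3
k=0  a_k=19  p_k/q_k = 19/1
k=1  a_k=1  p_k/q_k = 20/1
k=2  a_k=6  p_k/q_k = 139/7
k=3  a_k=1  p_k/q_k = 159/8
→ (159, 8).  Check: 159²=25281, 395·8²=25280, difference 1.
n=2: (159,8)∘(159,8) = (159·159+395·8·8, 159·8+8·159) = (50561,2544)
n=3: (50561,2544)∘(159,8) = (159·50561+395·8·2544, 159·2544+8·50561) = (16078239,808984)
n=4: (16078239,808984)∘(159,8) = (159·16078239+395·8·808984, 159·808984+8·16078239) = (5112829441,257254368)
n=5: (5112829441,257254368)∘(159,8) = (159·5112829441+395·8·257254368, 159·257254368+8·5112829441) = (1625863683999,81806080040)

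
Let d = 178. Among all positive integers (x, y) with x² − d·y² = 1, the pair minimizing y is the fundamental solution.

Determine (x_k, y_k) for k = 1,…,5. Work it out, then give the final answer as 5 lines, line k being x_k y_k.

√178 = [13; 2,1,12,1,2,26, …], period ℓ=6 (even) → k=5
i=0: a=13 ⇒ p=13, q=1
i=1: a=2 ⇒ p=27, q=2
i=2: a=1 ⇒ p=40, q=3
i=3: a=12 ⇒ p=507, q=38
i=4: a=1 ⇒ p=547, q=41
i=5: a=2 ⇒ p=1601, q=120
→ (1601, 120).  Check: 1601²=2563201, 178·120²=2563200, difference 1.
k=2:  x_2 = 1601·1601+178·120·120 = 5126401,  y_2 = 1601·120+120·1601 = 384240
k=3:  x_3 = 1601·5126401+178·120·384240 = 16414734401,  y_3 = 1601·384240+120·5126401 = 1230336360
k=4:  x_4 = 1601·16414734401+178·120·1230336360 = 52559974425601,  y_4 = 1601·1230336360+120·16414734401 = 3939536640480
k=5:  x_5 = 1601·52559974425601+178·120·3939536640480 = 168297021696040001,  y_5 = 1601·3939536640480+120·52559974425601 = 12614395092480600

1601 120
5126401 384240
16414734401 1230336360
52559974425601 3939536640480
168297021696040001 12614395092480600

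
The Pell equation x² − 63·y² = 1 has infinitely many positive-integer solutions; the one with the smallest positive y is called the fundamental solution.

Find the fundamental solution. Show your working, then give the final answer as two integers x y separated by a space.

8 1

d=63: √d = [7; 1,14] (ℓ=2, even), read p_1/q_1
step 0: (7, 1)  from 7·(1,0) + (0,1)
step 1: (8, 1)  from 1·(7,1) + (1,0)
(x₁, y₁) = (8, 1);  8² − 63·1² = 1 ✓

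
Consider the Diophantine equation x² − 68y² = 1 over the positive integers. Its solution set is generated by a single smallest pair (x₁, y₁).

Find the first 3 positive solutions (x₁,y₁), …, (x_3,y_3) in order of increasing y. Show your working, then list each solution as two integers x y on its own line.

33 4
2177 264
143649 17420

√68 → a₀=8, period (4,16); ℓ=2 even so k=1
step 0: (8, 1)  from 8·(1,0) + (0,1)
step 1: (33, 4)  from 4·(8,1) + (1,0)
→ (33, 4).  Check: 33²=1089, 68·4²=1088, difference 1.
(x_2, y_2) = (33·33 + 68·4·4, 33·4 + 4·33) = (2177, 264)
(x_3, y_3) = (33·2177 + 68·4·264, 33·264 + 4·2177) = (143649, 17420)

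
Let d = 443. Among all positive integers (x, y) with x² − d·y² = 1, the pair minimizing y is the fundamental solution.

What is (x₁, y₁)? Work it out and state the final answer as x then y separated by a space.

442 21

√443 → a₀=21, period (21,42); ℓ=2 even so k=1
step 0: (21, 1)  from 21·(1,0) + (0,1)
step 1: (442, 21)  from 21·(21,1) + (1,0)
fundamental: x₁=442, y₁=21  (since 195364 − 443·441 = 1)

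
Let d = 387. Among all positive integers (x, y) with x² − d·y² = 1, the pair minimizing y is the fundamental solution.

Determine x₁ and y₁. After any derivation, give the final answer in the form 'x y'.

3482 177

[19; 1,2,19,2,1,38] for √387; ℓ=6 ⇒ convergent index 5
step 0: (19, 1)  from 19·(1,0) + (0,1)
step 1: (20, 1)  from 1·(19,1) + (1,0)
step 2: (59, 3)  from 2·(20,1) + (19,1)
step 3: (1141, 58)  from 19·(59,3) + (20,1)
step 4: (2341, 119)  from 2·(1141,58) + (59,3)
step 5: (3482, 177)  from 1·(2341,119) + (1141,58)
(x₁, y₁) = (3482, 177);  3482² − 387·177² = 1 ✓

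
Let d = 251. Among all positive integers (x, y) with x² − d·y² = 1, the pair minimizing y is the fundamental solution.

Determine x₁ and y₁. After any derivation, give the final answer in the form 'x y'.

d=251: √d = [15; 1,5,2,1,2,…,5,1,30] (ℓ=14, even), read p_13/q_13
step 0: (15, 1)  from 15·(1,0) + (0,1)
step 1: (16, 1)  from 1·(15,1) + (1,0)
step 2: (95, 6)  from 5·(16,1) + (15,1)
…
step 4: (301, 19)  from 1·(206,13) + (95,6)
step 5: (808, 51)  from 2·(301,19) + (206,13)
step 6: (1917, 121)  from 2·(808,51) + (301,19)
step 7: (29563, 1866)  from 15·(1917,121) + (808,51)
step 8: (61043, 3853)  from 2·(29563,1866) + (1917,121)
step 9: (151649, 9572)  from 2·(61043,3853) + (29563,1866)
step 10: (212692, 13425)  from 1·(151649,9572) + (61043,3853)
step 11: (577033, 36422)  from 2·(212692,13425) + (151649,9572)
step 12: (3097857, 195535)  from 5·(577033,36422) + (212692,13425)
step 13: (3674890, 231957)  from 1·(3097857,195535) + (577033,36422)
fundamental: x₁=3674890, y₁=231957  (since 13504816512100 − 251·53804049849 = 1)

3674890 231957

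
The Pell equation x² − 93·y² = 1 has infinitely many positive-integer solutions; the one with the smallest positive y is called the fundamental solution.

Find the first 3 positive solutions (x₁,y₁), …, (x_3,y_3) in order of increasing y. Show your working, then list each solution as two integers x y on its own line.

[9; 1,1,1,4,6,4,1,1,1,18] for √93; ℓ=10 ⇒ convergent index 9
i=0: a=9 ⇒ p=9, q=1
i=1: a=1 ⇒ p=10, q=1
…
i=4: a=4 ⇒ p=135, q=14
…
i=8: a=1 ⇒ p=7821, q=811
i=9: a=1 ⇒ p=12151, q=1260
→ (12151, 1260).  Check: 12151²=147646801, 93·1260²=147646800, difference 1.
n=2: (12151,1260)∘(12151,1260) = (12151·12151+93·1260·1260, 12151·1260+1260·12151) = (295293601,30620520)
n=3: (295293601,30620520)∘(12151,1260) = (12151·295293601+93·1260·30620520, 12151·30620520+1260·295293601) = (7176225079351,744139875780)

12151 1260
295293601 30620520
7176225079351 744139875780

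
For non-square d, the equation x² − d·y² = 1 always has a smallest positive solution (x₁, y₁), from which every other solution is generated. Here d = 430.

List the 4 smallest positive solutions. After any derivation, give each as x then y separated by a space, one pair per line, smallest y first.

2862251 138030
16384961574001 790153011060
93795745300289010251 4523232492118854090
536933931562978654798296001 25893253447598574322902120

√430 = [20; 1,2,1,3,1,…,2,1,40, …], period ℓ=14 (even) → k=13
a_0=20:  p_0=20·1+0=20,  q_0=20·0+1=1
…
a_2=2:  p_2=2·21+20=62,  q_2=2·1+1=3
…
a_4=3:  p_4=3·83+62=311,  q_4=3·4+3=15
a_5=1:  p_5=1·311+83=394,  q_5=1·15+4=19
…
a_7=8:  p_7=8·2675+394=21794,  q_7=8·129+19=1051
a_8=6:  p_8=6·21794+2675=133439,  q_8=6·1051+129=6435
a_9=1:  p_9=1·133439+21794=155233,  q_9=1·6435+1051=7486
a_10=3:  p_10=3·155233+133439=599138,  q_10=3·7486+6435=28893
…
a_12=2:  p_12=2·754371+599138=2107880,  q_12=2·36379+28893=101651
a_13=1:  p_13=1·2107880+754371=2862251,  q_13=1·101651+36379=138030
→ (2862251, 138030).  Check: 2862251²=8192480787001, 430·138030²=8192480787000, difference 1.
k=2:  x_2 = 2862251·2862251+430·138030·138030 = 16384961574001,  y_2 = 2862251·138030+138030·2862251 = 790153011060
k=3:  x_3 = 2862251·16384961574001+430·138030·790153011060 = 93795745300289010251,  y_3 = 2862251·790153011060+138030·16384961574001 = 4523232492118854090
k=4:  x_4 = 2862251·93795745300289010251+430·138030·4523232492118854090 = 536933931562978654798296001,  y_4 = 2862251·4523232492118854090+138030·93795745300289010251 = 25893253447598574322902120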